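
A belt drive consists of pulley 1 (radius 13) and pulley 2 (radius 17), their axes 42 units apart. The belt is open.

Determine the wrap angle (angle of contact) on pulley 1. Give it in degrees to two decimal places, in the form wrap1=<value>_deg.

open belt: β = asin((r2−r1)/C) = asin(4/42) = 5.4650°
wrap1 = π − 2β = 169.0700°
wrap2 = π + 2β = 190.9300°

wrap1=169.07_deg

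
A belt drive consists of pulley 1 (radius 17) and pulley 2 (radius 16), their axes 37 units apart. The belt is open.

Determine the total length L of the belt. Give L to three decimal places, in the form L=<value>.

L=177.700

open belt: β = asin((r2−r1)/C) = asin(-1/37) = -1.5487°
wrap1 = π − 2β = 183.0974°
wrap2 = π + 2β = 176.9026°
tangent length = C·cosβ = 36.9865
L = r1·wrap1 + r2·wrap2 + 2·C·cosβ = 17·3.1957 + 16·3.0875 + 2·36.9865 = 177.6996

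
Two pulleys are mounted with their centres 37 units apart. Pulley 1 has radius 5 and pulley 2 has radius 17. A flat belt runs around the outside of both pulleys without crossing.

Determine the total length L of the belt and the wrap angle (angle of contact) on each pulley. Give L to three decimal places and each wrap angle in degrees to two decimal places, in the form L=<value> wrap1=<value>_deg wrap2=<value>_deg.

open belt: β = asin((r2−r1)/C) = asin(12/37) = 18.9246°
wrap1 = π − 2β = 142.1507°
wrap2 = π + 2β = 217.8493°
tangent length = C·cosβ = 35.0000
L = r1·wrap1 + r2·wrap2 + 2·C·cosβ = 5·2.4810 + 17·3.8022 + 2·35.0000 = 147.0422

L=147.042 wrap1=142.15_deg wrap2=217.85_deg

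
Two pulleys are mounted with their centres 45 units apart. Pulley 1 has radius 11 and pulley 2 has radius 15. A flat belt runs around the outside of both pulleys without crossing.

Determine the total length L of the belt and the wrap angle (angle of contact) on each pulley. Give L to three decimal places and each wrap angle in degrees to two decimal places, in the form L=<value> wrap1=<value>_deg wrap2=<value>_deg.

L=172.037 wrap1=169.80_deg wrap2=190.20_deg

open belt: β = asin((r2−r1)/C) = asin(4/45) = 5.0997°
wrap1 = π − 2β = 169.8006°
wrap2 = π + 2β = 190.1994°
tangent length = C·cosβ = 44.8219
L = r1·wrap1 + r2·wrap2 + 2·C·cosβ = 11·2.9636 + 15·3.3196 + 2·44.8219 = 172.0372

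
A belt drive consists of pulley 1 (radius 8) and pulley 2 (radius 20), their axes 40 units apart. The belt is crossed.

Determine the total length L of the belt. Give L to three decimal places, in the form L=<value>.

L=188.518

crossed belt: β = asin((r1+r2)/C) = asin(28/40) = 44.4270°
wrap1 = wrap2 = π + 2β = 268.8540°
tangent length = C·cosβ = 28.5657
L = (r1+r2)·wrap + 2·C·cosβ = 28·4.6924 + 2·28.5657 = 188.5183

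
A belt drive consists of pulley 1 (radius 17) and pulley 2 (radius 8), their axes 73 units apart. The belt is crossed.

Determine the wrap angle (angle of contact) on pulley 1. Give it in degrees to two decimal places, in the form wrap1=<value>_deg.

crossed belt: β = asin((r1+r2)/C) = asin(25/73) = 20.0272°
wrap1 = wrap2 = π + 2β = 220.0543°

wrap1=220.05_deg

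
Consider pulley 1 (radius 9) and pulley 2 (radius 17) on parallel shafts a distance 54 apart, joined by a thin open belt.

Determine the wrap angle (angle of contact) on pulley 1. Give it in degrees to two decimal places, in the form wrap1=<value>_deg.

open belt: β = asin((r2−r1)/C) = asin(8/54) = 8.5196°
wrap1 = π − 2β = 162.9608°
wrap2 = π + 2β = 197.0392°

wrap1=162.96_deg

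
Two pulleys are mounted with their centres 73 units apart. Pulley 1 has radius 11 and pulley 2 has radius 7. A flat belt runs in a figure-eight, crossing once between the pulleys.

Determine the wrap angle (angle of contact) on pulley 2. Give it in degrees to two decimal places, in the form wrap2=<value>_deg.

wrap2=208.55_deg

crossed belt: β = asin((r1+r2)/C) = asin(18/73) = 14.2750°
wrap1 = wrap2 = π + 2β = 208.5499°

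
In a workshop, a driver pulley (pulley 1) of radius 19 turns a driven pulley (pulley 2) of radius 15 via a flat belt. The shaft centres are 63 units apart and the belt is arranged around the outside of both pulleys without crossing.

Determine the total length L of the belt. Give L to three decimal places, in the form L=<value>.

open belt: β = asin((r2−r1)/C) = asin(-4/63) = -3.6403°
wrap1 = π − 2β = 187.2806°
wrap2 = π + 2β = 172.7194°
tangent length = C·cosβ = 62.8729
L = r1·wrap1 + r2·wrap2 + 2·C·cosβ = 19·3.2687 + 15·3.0145 + 2·62.8729 = 233.0682

L=233.068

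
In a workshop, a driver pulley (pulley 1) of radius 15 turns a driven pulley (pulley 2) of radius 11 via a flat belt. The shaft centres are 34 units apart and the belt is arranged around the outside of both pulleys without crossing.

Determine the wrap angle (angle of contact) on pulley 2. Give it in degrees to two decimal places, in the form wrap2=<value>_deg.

open belt: β = asin((r2−r1)/C) = asin(-4/34) = -6.7563°
wrap1 = π − 2β = 193.5127°
wrap2 = π + 2β = 166.4873°

wrap2=166.49_deg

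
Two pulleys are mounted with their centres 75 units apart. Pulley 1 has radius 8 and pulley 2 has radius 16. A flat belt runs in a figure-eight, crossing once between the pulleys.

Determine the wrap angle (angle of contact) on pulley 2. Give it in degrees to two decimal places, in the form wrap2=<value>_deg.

crossed belt: β = asin((r1+r2)/C) = asin(24/75) = 18.6629°
wrap1 = wrap2 = π + 2β = 217.3258°

wrap2=217.33_deg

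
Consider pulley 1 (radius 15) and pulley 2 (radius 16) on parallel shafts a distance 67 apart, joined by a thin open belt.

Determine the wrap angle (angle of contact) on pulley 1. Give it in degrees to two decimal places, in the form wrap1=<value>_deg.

open belt: β = asin((r2−r1)/C) = asin(1/67) = 0.8552°
wrap1 = π − 2β = 178.2896°
wrap2 = π + 2β = 181.7104°

wrap1=178.29_deg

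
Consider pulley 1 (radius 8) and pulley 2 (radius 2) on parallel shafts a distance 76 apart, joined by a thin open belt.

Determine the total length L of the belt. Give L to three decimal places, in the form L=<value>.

L=183.890

open belt: β = asin((r2−r1)/C) = asin(-6/76) = -4.5281°
wrap1 = π − 2β = 189.0561°
wrap2 = π + 2β = 170.9439°
tangent length = C·cosβ = 75.7628
L = r1·wrap1 + r2·wrap2 + 2·C·cosβ = 8·3.2997 + 2·2.9835 + 2·75.7628 = 183.8899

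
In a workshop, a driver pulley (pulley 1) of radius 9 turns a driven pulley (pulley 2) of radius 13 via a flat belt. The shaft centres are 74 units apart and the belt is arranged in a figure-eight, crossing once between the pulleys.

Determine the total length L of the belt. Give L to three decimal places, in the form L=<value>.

L=223.705

crossed belt: β = asin((r1+r2)/C) = asin(22/74) = 17.2953°
wrap1 = wrap2 = π + 2β = 214.5907°
tangent length = C·cosβ = 70.6541
L = (r1+r2)·wrap + 2·C·cosβ = 22·3.7453 + 2·70.6541 = 223.7051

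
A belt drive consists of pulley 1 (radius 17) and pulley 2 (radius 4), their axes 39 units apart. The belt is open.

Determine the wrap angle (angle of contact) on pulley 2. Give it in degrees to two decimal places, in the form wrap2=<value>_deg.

open belt: β = asin((r2−r1)/C) = asin(-13/39) = -19.4712°
wrap1 = π − 2β = 218.9424°
wrap2 = π + 2β = 141.0576°

wrap2=141.06_deg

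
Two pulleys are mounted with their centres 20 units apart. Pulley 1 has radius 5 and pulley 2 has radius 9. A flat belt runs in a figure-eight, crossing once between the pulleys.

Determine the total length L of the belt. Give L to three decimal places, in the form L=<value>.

L=94.259

crossed belt: β = asin((r1+r2)/C) = asin(14/20) = 44.4270°
wrap1 = wrap2 = π + 2β = 268.8540°
tangent length = C·cosβ = 14.2829
L = (r1+r2)·wrap + 2·C·cosβ = 14·4.6924 + 2·14.2829 = 94.2591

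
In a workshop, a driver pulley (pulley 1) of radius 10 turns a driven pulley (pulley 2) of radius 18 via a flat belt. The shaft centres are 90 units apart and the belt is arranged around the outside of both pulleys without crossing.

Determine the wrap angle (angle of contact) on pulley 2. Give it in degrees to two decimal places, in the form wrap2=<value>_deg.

wrap2=190.20_deg

open belt: β = asin((r2−r1)/C) = asin(8/90) = 5.0997°
wrap1 = π − 2β = 169.8006°
wrap2 = π + 2β = 190.1994°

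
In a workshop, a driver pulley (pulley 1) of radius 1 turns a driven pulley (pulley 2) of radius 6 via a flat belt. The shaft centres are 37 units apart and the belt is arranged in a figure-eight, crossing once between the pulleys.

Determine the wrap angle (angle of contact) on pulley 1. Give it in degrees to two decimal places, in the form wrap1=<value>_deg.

crossed belt: β = asin((r1+r2)/C) = asin(7/37) = 10.9055°
wrap1 = wrap2 = π + 2β = 201.8109°

wrap1=201.81_deg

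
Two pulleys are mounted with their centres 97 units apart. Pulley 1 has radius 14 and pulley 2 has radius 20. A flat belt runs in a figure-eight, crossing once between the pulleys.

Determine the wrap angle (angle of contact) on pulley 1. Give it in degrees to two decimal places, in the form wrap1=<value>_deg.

wrap1=221.04_deg

crossed belt: β = asin((r1+r2)/C) = asin(34/97) = 20.5188°
wrap1 = wrap2 = π + 2β = 221.0377°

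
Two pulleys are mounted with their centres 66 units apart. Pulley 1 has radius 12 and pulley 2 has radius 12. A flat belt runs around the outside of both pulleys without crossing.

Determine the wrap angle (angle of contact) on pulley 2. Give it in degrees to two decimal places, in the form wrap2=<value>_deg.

open belt: β = asin((r2−r1)/C) = asin(0/66) = 0.0000°
wrap1 = π − 2β = 180.0000°
wrap2 = π + 2β = 180.0000°

wrap2=180.00_deg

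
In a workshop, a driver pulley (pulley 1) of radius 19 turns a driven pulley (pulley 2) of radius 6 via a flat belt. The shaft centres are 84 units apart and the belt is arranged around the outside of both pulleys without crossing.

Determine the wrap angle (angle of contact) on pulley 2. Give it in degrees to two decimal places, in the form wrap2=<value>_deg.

open belt: β = asin((r2−r1)/C) = asin(-13/84) = -8.9030°
wrap1 = π − 2β = 197.8060°
wrap2 = π + 2β = 162.1940°

wrap2=162.19_deg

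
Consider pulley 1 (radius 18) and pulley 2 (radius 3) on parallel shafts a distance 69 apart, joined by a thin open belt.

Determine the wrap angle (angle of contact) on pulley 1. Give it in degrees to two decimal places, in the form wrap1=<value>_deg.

open belt: β = asin((r2−r1)/C) = asin(-15/69) = -12.5559°
wrap1 = π − 2β = 205.1117°
wrap2 = π + 2β = 154.8883°

wrap1=205.11_deg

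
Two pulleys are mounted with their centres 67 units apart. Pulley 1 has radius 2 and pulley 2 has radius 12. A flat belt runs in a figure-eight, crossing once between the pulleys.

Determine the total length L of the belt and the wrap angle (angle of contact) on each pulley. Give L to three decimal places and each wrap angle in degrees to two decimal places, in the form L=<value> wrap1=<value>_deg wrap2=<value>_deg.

crossed belt: β = asin((r1+r2)/C) = asin(14/67) = 12.0611°
wrap1 = wrap2 = π + 2β = 204.1223°
tangent length = C·cosβ = 65.5210
L = (r1+r2)·wrap + 2·C·cosβ = 14·3.5626 + 2·65.5210 = 180.9185

L=180.918 wrap1=204.12_deg wrap2=204.12_deg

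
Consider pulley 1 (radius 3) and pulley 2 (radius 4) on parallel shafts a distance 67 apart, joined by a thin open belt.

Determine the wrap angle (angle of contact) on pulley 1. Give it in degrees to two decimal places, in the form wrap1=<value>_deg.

wrap1=178.29_deg

open belt: β = asin((r2−r1)/C) = asin(1/67) = 0.8552°
wrap1 = π − 2β = 178.2896°
wrap2 = π + 2β = 181.7104°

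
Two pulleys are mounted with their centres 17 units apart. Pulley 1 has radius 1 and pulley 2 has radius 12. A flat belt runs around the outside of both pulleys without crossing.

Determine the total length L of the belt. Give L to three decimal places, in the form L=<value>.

L=82.246

open belt: β = asin((r2−r1)/C) = asin(11/17) = 40.3202°
wrap1 = π − 2β = 99.3596°
wrap2 = π + 2β = 260.6404°
tangent length = C·cosβ = 12.9615
L = r1·wrap1 + r2·wrap2 + 2·C·cosβ = 1·1.7342 + 12·4.5490 + 2·12.9615 = 82.2455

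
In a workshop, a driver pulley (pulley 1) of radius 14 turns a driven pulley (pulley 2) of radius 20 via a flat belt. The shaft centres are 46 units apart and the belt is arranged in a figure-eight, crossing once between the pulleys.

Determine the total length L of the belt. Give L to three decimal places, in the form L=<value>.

L=225.343

crossed belt: β = asin((r1+r2)/C) = asin(34/46) = 47.6574°
wrap1 = wrap2 = π + 2β = 275.3148°
tangent length = C·cosβ = 30.9839
L = (r1+r2)·wrap + 2·C·cosβ = 34·4.8051 + 2·30.9839 = 225.3428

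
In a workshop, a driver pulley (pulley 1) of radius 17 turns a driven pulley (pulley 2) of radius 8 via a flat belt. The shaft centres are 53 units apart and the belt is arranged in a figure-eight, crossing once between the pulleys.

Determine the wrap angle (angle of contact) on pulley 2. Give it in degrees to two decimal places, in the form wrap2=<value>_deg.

crossed belt: β = asin((r1+r2)/C) = asin(25/53) = 28.1446°
wrap1 = wrap2 = π + 2β = 236.2892°

wrap2=236.29_deg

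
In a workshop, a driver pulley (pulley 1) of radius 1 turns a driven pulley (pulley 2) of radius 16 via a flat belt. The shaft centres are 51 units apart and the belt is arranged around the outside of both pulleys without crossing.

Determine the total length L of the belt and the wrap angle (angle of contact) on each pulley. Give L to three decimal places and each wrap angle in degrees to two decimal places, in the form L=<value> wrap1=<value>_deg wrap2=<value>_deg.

L=159.852 wrap1=145.79_deg wrap2=214.21_deg

open belt: β = asin((r2−r1)/C) = asin(15/51) = 17.1046°
wrap1 = π − 2β = 145.7907°
wrap2 = π + 2β = 214.2093°
tangent length = C·cosβ = 48.7442
L = r1·wrap1 + r2·wrap2 + 2·C·cosβ = 1·2.5445 + 16·3.7387 + 2·48.7442 = 159.8515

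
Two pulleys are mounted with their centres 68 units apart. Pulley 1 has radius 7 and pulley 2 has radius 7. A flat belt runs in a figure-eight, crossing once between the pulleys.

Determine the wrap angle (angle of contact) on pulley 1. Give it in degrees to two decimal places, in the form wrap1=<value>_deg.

wrap1=203.76_deg

crossed belt: β = asin((r1+r2)/C) = asin(14/68) = 11.8812°
wrap1 = wrap2 = π + 2β = 203.7623°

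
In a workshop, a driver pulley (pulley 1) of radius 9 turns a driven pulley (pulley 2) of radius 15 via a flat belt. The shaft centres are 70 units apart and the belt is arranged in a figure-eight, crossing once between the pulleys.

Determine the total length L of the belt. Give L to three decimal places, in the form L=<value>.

L=223.710

crossed belt: β = asin((r1+r2)/C) = asin(24/70) = 20.0510°
wrap1 = wrap2 = π + 2β = 220.1021°
tangent length = C·cosβ = 65.7571
L = (r1+r2)·wrap + 2·C·cosβ = 24·3.8415 + 2·65.7571 = 223.7104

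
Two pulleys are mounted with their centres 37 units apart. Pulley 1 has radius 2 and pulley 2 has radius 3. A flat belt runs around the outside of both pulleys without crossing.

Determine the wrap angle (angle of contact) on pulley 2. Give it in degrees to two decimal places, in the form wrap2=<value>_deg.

open belt: β = asin((r2−r1)/C) = asin(1/37) = 1.5487°
wrap1 = π − 2β = 176.9026°
wrap2 = π + 2β = 183.0974°

wrap2=183.10_deg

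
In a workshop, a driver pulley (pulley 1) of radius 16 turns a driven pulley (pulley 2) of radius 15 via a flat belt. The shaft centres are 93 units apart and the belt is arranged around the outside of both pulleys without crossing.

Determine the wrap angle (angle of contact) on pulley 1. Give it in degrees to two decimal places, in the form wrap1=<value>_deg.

wrap1=181.23_deg

open belt: β = asin((r2−r1)/C) = asin(-1/93) = -0.6161°
wrap1 = π − 2β = 181.2322°
wrap2 = π + 2β = 178.7678°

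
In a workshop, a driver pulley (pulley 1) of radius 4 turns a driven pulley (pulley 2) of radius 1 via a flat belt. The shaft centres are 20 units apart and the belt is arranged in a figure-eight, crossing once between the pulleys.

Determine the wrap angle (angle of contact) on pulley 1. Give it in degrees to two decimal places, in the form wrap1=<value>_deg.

crossed belt: β = asin((r1+r2)/C) = asin(5/20) = 14.4775°
wrap1 = wrap2 = π + 2β = 208.9550°

wrap1=208.96_deg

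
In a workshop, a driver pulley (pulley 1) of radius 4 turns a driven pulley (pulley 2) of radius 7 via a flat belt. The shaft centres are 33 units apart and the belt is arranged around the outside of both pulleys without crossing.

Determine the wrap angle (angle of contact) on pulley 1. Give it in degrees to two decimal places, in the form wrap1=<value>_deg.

wrap1=169.57_deg

open belt: β = asin((r2−r1)/C) = asin(3/33) = 5.2159°
wrap1 = π − 2β = 169.5682°
wrap2 = π + 2β = 190.4318°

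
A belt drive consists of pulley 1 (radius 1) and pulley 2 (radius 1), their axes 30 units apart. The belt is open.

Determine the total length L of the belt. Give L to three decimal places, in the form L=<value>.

L=66.283

open belt: β = asin((r2−r1)/C) = asin(0/30) = 0.0000°
wrap1 = π − 2β = 180.0000°
wrap2 = π + 2β = 180.0000°
tangent length = C·cosβ = 30.0000
L = r1·wrap1 + r2·wrap2 + 2·C·cosβ = 1·3.1416 + 1·3.1416 + 2·30.0000 = 66.2832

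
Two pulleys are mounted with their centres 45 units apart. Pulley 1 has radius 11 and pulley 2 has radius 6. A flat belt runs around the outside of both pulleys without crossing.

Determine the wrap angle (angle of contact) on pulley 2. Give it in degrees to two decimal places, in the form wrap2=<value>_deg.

wrap2=167.24_deg

open belt: β = asin((r2−r1)/C) = asin(-5/45) = -6.3794°
wrap1 = π − 2β = 192.7587°
wrap2 = π + 2β = 167.2413°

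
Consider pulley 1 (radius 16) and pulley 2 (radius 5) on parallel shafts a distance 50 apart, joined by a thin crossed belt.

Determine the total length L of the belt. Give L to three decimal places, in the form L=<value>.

L=174.931

crossed belt: β = asin((r1+r2)/C) = asin(21/50) = 24.8346°
wrap1 = wrap2 = π + 2β = 229.6692°
tangent length = C·cosβ = 45.3762
L = (r1+r2)·wrap + 2·C·cosβ = 21·4.0085 + 2·45.3762 = 174.9306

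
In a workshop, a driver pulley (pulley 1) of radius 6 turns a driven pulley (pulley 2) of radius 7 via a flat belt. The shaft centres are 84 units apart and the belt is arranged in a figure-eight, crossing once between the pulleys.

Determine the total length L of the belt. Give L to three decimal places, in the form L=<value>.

crossed belt: β = asin((r1+r2)/C) = asin(13/84) = 8.9030°
wrap1 = wrap2 = π + 2β = 197.8060°
tangent length = C·cosβ = 82.9880
L = (r1+r2)·wrap + 2·C·cosβ = 13·3.4524 + 2·82.9880 = 210.8567

L=210.857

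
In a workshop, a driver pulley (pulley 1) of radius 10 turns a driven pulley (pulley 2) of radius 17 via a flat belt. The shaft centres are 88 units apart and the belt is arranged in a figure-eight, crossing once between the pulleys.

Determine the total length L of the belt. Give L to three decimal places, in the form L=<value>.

crossed belt: β = asin((r1+r2)/C) = asin(27/88) = 17.8676°
wrap1 = wrap2 = π + 2β = 215.7352°
tangent length = C·cosβ = 83.7556
L = (r1+r2)·wrap + 2·C·cosβ = 27·3.7653 + 2·83.7556 = 269.1740

L=269.174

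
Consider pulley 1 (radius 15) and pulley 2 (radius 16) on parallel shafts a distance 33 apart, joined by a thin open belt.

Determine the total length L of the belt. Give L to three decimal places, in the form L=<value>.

open belt: β = asin((r2−r1)/C) = asin(1/33) = 1.7365°
wrap1 = π − 2β = 176.5270°
wrap2 = π + 2β = 183.4730°
tangent length = C·cosβ = 32.9848
L = r1·wrap1 + r2·wrap2 + 2·C·cosβ = 15·3.0810 + 16·3.2022 + 2·32.9848 = 163.4197

L=163.420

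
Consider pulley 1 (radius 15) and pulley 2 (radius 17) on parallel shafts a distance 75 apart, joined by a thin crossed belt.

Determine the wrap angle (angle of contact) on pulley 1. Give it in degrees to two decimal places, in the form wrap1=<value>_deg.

wrap1=230.51_deg

crossed belt: β = asin((r1+r2)/C) = asin(32/75) = 25.2562°
wrap1 = wrap2 = π + 2β = 230.5124°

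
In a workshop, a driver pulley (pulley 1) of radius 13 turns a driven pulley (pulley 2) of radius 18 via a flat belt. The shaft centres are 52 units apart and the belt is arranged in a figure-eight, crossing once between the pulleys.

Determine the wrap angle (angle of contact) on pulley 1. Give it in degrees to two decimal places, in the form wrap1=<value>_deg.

crossed belt: β = asin((r1+r2)/C) = asin(31/52) = 36.5949°
wrap1 = wrap2 = π + 2β = 253.1899°

wrap1=253.19_deg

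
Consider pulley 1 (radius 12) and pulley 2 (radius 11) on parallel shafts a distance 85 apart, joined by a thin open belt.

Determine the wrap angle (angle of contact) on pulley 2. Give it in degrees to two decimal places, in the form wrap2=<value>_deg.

open belt: β = asin((r2−r1)/C) = asin(-1/85) = -0.6741°
wrap1 = π − 2β = 181.3482°
wrap2 = π + 2β = 178.6518°

wrap2=178.65_deg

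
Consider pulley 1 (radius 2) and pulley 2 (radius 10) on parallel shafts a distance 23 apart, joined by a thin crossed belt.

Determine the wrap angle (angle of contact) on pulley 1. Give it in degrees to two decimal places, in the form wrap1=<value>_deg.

wrap1=242.90_deg

crossed belt: β = asin((r1+r2)/C) = asin(12/23) = 31.4490°
wrap1 = wrap2 = π + 2β = 242.8980°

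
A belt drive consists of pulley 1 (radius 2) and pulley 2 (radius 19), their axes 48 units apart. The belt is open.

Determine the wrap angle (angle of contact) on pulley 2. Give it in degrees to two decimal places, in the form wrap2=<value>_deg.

wrap2=221.48_deg

open belt: β = asin((r2−r1)/C) = asin(17/48) = 20.7424°
wrap1 = π − 2β = 138.5152°
wrap2 = π + 2β = 221.4848°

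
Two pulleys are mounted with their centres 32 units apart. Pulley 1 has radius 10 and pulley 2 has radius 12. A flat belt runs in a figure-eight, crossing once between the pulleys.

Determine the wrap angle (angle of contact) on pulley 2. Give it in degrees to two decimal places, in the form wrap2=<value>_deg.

crossed belt: β = asin((r1+r2)/C) = asin(22/32) = 43.4325°
wrap1 = wrap2 = π + 2β = 266.8651°

wrap2=266.87_deg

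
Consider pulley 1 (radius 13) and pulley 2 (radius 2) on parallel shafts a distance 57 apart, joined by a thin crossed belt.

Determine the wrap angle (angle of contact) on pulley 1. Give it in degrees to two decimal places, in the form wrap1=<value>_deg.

wrap1=210.52_deg

crossed belt: β = asin((r1+r2)/C) = asin(15/57) = 15.2575°
wrap1 = wrap2 = π + 2β = 210.5150°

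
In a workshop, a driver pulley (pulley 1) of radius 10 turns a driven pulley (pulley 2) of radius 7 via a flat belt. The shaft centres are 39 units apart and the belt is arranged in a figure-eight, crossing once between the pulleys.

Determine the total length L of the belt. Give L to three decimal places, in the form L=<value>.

crossed belt: β = asin((r1+r2)/C) = asin(17/39) = 25.8424°
wrap1 = wrap2 = π + 2β = 231.6848°
tangent length = C·cosβ = 35.0999
L = (r1+r2)·wrap + 2·C·cosβ = 17·4.0437 + 2·35.0999 = 138.9420

L=138.942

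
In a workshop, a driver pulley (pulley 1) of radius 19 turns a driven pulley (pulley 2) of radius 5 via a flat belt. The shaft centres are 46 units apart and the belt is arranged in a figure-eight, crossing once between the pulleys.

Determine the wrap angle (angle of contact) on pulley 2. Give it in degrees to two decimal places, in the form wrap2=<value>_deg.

wrap2=242.90_deg

crossed belt: β = asin((r1+r2)/C) = asin(24/46) = 31.4490°
wrap1 = wrap2 = π + 2β = 242.8980°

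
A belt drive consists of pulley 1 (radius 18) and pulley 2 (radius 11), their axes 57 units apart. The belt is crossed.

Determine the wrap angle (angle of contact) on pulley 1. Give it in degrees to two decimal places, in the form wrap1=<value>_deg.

wrap1=241.16_deg

crossed belt: β = asin((r1+r2)/C) = asin(29/57) = 30.5821°
wrap1 = wrap2 = π + 2β = 241.1641°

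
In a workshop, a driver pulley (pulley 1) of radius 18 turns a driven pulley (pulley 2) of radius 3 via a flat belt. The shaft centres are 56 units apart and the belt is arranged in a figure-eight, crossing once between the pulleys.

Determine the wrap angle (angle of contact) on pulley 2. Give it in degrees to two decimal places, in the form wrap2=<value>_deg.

wrap2=224.05_deg

crossed belt: β = asin((r1+r2)/C) = asin(21/56) = 22.0243°
wrap1 = wrap2 = π + 2β = 224.0486°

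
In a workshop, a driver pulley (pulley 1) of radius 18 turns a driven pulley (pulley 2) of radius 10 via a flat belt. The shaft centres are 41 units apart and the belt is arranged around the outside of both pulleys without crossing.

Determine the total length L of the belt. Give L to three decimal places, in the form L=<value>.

L=171.531

open belt: β = asin((r2−r1)/C) = asin(-8/41) = -11.2518°
wrap1 = π − 2β = 202.5037°
wrap2 = π + 2β = 157.4963°
tangent length = C·cosβ = 40.2119
L = r1·wrap1 + r2·wrap2 + 2·C·cosβ = 18·3.5344 + 10·2.7488 + 2·40.2119 = 171.5306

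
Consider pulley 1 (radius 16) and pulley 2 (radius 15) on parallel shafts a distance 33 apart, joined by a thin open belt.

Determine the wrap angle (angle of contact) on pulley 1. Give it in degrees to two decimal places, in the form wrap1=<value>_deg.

open belt: β = asin((r2−r1)/C) = asin(-1/33) = -1.7365°
wrap1 = π − 2β = 183.4730°
wrap2 = π + 2β = 176.5270°

wrap1=183.47_deg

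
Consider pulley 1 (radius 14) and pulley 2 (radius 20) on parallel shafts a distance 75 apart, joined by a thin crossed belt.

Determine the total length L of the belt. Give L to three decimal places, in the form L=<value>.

L=272.509

crossed belt: β = asin((r1+r2)/C) = asin(34/75) = 26.9577°
wrap1 = wrap2 = π + 2β = 233.9155°
tangent length = C·cosβ = 66.8506
L = (r1+r2)·wrap + 2·C·cosβ = 34·4.0826 + 2·66.8506 = 272.5094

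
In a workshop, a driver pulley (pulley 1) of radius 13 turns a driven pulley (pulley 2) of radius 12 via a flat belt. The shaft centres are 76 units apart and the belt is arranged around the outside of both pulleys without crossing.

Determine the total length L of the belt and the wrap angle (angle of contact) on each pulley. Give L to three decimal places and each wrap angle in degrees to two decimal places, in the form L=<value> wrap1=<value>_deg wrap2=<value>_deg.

L=230.553 wrap1=181.51_deg wrap2=178.49_deg

open belt: β = asin((r2−r1)/C) = asin(-1/76) = -0.7539°
wrap1 = π − 2β = 181.5078°
wrap2 = π + 2β = 178.4922°
tangent length = C·cosβ = 75.9934
L = r1·wrap1 + r2·wrap2 + 2·C·cosβ = 13·3.1679 + 12·3.1153 + 2·75.9934 = 230.5530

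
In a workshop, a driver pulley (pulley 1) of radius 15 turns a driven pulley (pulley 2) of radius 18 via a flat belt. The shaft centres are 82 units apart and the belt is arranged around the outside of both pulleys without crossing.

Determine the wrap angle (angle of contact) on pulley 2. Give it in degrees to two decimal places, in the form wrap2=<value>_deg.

open belt: β = asin((r2−r1)/C) = asin(3/82) = 2.0967°
wrap1 = π − 2β = 175.8067°
wrap2 = π + 2β = 184.1933°

wrap2=184.19_deg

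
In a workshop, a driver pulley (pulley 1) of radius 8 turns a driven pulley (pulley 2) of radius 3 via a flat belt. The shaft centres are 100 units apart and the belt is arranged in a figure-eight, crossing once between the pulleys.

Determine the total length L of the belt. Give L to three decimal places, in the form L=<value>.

crossed belt: β = asin((r1+r2)/C) = asin(11/100) = 6.3153°
wrap1 = wrap2 = π + 2β = 192.6306°
tangent length = C·cosβ = 99.3932
L = (r1+r2)·wrap + 2·C·cosβ = 11·3.3620 + 2·99.3932 = 235.7687

L=235.769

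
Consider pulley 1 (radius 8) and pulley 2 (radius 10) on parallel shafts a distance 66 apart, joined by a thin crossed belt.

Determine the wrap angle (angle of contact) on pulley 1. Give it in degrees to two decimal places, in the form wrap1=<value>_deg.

crossed belt: β = asin((r1+r2)/C) = asin(18/66) = 15.8266°
wrap1 = wrap2 = π + 2β = 211.6532°

wrap1=211.65_deg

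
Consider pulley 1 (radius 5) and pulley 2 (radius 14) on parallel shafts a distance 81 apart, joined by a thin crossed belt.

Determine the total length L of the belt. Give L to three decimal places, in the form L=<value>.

L=226.168

crossed belt: β = asin((r1+r2)/C) = asin(19/81) = 13.5662°
wrap1 = wrap2 = π + 2β = 207.1323°
tangent length = C·cosβ = 78.7401
L = (r1+r2)·wrap + 2·C·cosβ = 19·3.6151 + 2·78.7401 = 226.1678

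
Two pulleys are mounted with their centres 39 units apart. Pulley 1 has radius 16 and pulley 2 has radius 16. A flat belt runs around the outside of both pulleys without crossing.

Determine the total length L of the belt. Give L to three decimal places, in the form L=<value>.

open belt: β = asin((r2−r1)/C) = asin(0/39) = 0.0000°
wrap1 = π − 2β = 180.0000°
wrap2 = π + 2β = 180.0000°
tangent length = C·cosβ = 39.0000
L = r1·wrap1 + r2·wrap2 + 2·C·cosβ = 16·3.1416 + 16·3.1416 + 2·39.0000 = 178.5310

L=178.531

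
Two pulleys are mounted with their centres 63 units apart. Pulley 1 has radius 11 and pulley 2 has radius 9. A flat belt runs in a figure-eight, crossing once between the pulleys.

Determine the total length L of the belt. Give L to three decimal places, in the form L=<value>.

L=195.236

crossed belt: β = asin((r1+r2)/C) = asin(20/63) = 18.5094°
wrap1 = wrap2 = π + 2β = 217.0188°
tangent length = C·cosβ = 59.7411
L = (r1+r2)·wrap + 2·C·cosβ = 20·3.7877 + 2·59.7411 = 195.2361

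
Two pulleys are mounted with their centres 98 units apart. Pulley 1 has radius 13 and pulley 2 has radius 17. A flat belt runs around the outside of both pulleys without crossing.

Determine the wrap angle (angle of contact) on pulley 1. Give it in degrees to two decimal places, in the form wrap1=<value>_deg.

open belt: β = asin((r2−r1)/C) = asin(4/98) = 2.3393°
wrap1 = π − 2β = 175.3215°
wrap2 = π + 2β = 184.6785°

wrap1=175.32_deg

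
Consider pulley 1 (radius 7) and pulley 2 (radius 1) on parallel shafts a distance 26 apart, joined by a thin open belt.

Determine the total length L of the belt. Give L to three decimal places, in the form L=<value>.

L=78.524

open belt: β = asin((r2−r1)/C) = asin(-6/26) = -13.3424°
wrap1 = π − 2β = 206.6847°
wrap2 = π + 2β = 153.3153°
tangent length = C·cosβ = 25.2982
L = r1·wrap1 + r2·wrap2 + 2·C·cosβ = 7·3.6073 + 1·2.6759 + 2·25.2982 = 78.5236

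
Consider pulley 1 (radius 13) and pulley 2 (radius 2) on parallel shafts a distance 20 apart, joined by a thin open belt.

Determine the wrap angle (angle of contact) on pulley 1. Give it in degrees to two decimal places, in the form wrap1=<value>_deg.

open belt: β = asin((r2−r1)/C) = asin(-11/20) = -33.3670°
wrap1 = π − 2β = 246.7340°
wrap2 = π + 2β = 113.2660°

wrap1=246.73_deg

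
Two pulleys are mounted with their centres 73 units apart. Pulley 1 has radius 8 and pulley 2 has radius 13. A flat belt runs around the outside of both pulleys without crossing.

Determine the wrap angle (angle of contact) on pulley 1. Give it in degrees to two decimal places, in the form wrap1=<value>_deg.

open belt: β = asin((r2−r1)/C) = asin(5/73) = 3.9274°
wrap1 = π − 2β = 172.1451°
wrap2 = π + 2β = 187.8549°

wrap1=172.15_deg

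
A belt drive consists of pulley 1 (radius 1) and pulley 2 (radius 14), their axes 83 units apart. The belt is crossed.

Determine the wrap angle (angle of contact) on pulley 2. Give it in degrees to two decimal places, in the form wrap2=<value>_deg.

wrap2=200.82_deg

crossed belt: β = asin((r1+r2)/C) = asin(15/83) = 10.4119°
wrap1 = wrap2 = π + 2β = 200.8237°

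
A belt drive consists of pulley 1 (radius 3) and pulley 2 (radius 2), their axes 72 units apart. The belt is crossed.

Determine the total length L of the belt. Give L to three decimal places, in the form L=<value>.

crossed belt: β = asin((r1+r2)/C) = asin(5/72) = 3.9821°
wrap1 = wrap2 = π + 2β = 187.9642°
tangent length = C·cosβ = 71.8262
L = (r1+r2)·wrap + 2·C·cosβ = 5·3.2806 + 2·71.8262 = 160.0553

L=160.055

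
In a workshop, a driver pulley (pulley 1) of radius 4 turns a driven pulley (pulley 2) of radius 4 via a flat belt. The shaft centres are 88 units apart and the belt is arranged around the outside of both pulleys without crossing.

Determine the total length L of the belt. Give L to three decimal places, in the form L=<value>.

L=201.133

open belt: β = asin((r2−r1)/C) = asin(0/88) = 0.0000°
wrap1 = π − 2β = 180.0000°
wrap2 = π + 2β = 180.0000°
tangent length = C·cosβ = 88.0000
L = r1·wrap1 + r2·wrap2 + 2·C·cosβ = 4·3.1416 + 4·3.1416 + 2·88.0000 = 201.1327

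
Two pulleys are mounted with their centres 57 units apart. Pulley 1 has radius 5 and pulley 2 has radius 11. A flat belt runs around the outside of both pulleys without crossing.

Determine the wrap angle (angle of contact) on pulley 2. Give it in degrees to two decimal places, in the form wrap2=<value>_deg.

wrap2=192.08_deg

open belt: β = asin((r2−r1)/C) = asin(6/57) = 6.0423°
wrap1 = π − 2β = 167.9153°
wrap2 = π + 2β = 192.0847°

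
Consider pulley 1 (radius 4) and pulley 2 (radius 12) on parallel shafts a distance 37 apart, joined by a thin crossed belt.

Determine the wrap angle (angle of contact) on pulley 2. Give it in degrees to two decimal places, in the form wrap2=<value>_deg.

wrap2=231.24_deg

crossed belt: β = asin((r1+r2)/C) = asin(16/37) = 25.6220°
wrap1 = wrap2 = π + 2β = 231.2441°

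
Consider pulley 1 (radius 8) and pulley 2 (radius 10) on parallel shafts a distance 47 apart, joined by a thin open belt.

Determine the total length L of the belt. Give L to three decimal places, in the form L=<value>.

open belt: β = asin((r2−r1)/C) = asin(2/47) = 2.4389°
wrap1 = π − 2β = 175.1223°
wrap2 = π + 2β = 184.8777°
tangent length = C·cosβ = 46.9574
L = r1·wrap1 + r2·wrap2 + 2·C·cosβ = 8·3.0565 + 10·3.2267 + 2·46.9574 = 150.6338

L=150.634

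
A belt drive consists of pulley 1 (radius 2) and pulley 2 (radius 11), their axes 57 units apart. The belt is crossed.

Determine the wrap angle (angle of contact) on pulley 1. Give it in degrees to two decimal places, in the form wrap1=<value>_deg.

wrap1=206.37_deg

crossed belt: β = asin((r1+r2)/C) = asin(13/57) = 13.1835°
wrap1 = wrap2 = π + 2β = 206.3670°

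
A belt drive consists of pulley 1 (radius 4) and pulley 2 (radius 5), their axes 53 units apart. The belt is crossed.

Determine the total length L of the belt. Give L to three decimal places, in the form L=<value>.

L=135.806

crossed belt: β = asin((r1+r2)/C) = asin(9/53) = 9.7768°
wrap1 = wrap2 = π + 2β = 199.5537°
tangent length = C·cosβ = 52.2303
L = (r1+r2)·wrap + 2·C·cosβ = 9·3.4829 + 2·52.2303 = 135.8063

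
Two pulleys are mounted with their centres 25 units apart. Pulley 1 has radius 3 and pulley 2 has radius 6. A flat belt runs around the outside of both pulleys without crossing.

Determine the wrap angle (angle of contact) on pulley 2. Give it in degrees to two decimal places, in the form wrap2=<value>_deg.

wrap2=193.78_deg

open belt: β = asin((r2−r1)/C) = asin(3/25) = 6.8921°
wrap1 = π − 2β = 166.2158°
wrap2 = π + 2β = 193.7842°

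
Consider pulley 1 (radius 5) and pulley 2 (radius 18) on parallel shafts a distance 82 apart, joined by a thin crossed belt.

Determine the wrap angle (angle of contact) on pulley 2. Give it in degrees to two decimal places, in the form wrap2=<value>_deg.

wrap2=212.58_deg

crossed belt: β = asin((r1+r2)/C) = asin(23/82) = 16.2893°
wrap1 = wrap2 = π + 2β = 212.5786°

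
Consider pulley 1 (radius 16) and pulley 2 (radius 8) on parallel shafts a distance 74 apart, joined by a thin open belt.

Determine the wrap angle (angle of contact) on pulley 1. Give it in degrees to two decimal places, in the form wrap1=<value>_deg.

wrap1=192.41_deg

open belt: β = asin((r2−r1)/C) = asin(-8/74) = -6.2063°
wrap1 = π − 2β = 192.4125°
wrap2 = π + 2β = 167.5875°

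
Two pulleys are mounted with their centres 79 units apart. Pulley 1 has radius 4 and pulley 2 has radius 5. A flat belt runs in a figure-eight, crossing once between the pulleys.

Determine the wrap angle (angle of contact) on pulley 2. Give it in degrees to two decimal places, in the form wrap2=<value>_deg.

wrap2=193.08_deg

crossed belt: β = asin((r1+r2)/C) = asin(9/79) = 6.5416°
wrap1 = wrap2 = π + 2β = 193.0831°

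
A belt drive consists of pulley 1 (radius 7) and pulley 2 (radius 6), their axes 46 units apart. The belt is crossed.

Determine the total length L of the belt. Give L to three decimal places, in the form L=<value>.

crossed belt: β = asin((r1+r2)/C) = asin(13/46) = 16.4160°
wrap1 = wrap2 = π + 2β = 212.8319°
tangent length = C·cosβ = 44.1248
L = (r1+r2)·wrap + 2·C·cosβ = 13·3.7146 + 2·44.1248 = 136.5397

L=136.540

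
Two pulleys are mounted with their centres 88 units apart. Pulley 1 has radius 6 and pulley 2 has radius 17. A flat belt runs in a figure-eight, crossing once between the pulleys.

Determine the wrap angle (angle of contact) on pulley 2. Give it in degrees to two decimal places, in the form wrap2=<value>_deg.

crossed belt: β = asin((r1+r2)/C) = asin(23/88) = 15.1510°
wrap1 = wrap2 = π + 2β = 210.3020°

wrap2=210.30_deg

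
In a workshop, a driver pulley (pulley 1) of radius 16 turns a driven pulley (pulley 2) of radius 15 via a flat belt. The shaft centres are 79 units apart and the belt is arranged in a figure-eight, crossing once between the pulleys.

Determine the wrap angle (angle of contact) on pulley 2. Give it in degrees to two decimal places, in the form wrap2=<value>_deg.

crossed belt: β = asin((r1+r2)/C) = asin(31/79) = 23.1042°
wrap1 = wrap2 = π + 2β = 226.2085°

wrap2=226.21_deg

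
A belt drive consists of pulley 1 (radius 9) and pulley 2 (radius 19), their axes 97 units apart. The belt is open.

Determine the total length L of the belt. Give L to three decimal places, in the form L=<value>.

L=282.996

open belt: β = asin((r2−r1)/C) = asin(10/97) = 5.9173°
wrap1 = π − 2β = 168.1654°
wrap2 = π + 2β = 191.8346°
tangent length = C·cosβ = 96.4832
L = r1·wrap1 + r2·wrap2 + 2·C·cosβ = 9·2.9350 + 19·3.3481 + 2·96.4832 = 282.9964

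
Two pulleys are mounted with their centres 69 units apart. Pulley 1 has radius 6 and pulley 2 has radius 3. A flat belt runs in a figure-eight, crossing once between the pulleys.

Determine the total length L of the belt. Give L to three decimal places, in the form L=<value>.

L=167.450

crossed belt: β = asin((r1+r2)/C) = asin(9/69) = 7.4947°
wrap1 = wrap2 = π + 2β = 194.9894°
tangent length = C·cosβ = 68.4105
L = (r1+r2)·wrap + 2·C·cosβ = 9·3.4032 + 2·68.4105 = 167.4499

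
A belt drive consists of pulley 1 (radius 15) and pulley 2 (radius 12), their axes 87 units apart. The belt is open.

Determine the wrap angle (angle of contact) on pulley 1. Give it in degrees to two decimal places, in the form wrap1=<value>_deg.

open belt: β = asin((r2−r1)/C) = asin(-3/87) = -1.9761°
wrap1 = π − 2β = 183.9522°
wrap2 = π + 2β = 176.0478°

wrap1=183.95_deg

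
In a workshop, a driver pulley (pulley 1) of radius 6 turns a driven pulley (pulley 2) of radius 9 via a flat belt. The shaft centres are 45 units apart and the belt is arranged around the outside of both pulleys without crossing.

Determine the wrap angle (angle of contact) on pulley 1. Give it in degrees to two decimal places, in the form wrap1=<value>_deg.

wrap1=172.35_deg

open belt: β = asin((r2−r1)/C) = asin(3/45) = 3.8226°
wrap1 = π − 2β = 172.3549°
wrap2 = π + 2β = 187.6451°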